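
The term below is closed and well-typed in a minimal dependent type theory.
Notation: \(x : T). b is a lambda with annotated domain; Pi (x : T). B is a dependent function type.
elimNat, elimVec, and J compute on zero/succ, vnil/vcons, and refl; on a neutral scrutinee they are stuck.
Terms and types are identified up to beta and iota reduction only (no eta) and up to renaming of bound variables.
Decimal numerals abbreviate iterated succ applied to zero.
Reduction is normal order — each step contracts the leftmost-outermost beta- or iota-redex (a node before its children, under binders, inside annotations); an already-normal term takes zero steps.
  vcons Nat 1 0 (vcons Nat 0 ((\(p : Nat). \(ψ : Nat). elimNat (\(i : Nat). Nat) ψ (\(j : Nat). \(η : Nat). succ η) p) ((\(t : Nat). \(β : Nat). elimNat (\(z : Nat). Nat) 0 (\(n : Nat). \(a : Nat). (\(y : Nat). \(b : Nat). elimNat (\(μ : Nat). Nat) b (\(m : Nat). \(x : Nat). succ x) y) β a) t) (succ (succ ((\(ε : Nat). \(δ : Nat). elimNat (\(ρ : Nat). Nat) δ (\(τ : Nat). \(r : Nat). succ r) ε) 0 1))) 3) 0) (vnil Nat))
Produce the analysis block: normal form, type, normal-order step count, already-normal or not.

resulting normal form:
  vcons Nat 1 0 (vcons Nat 0 9 (vnil Nat))
inferred type:
  Vec Nat 2
steps to reach normal form (normal order): 81
started in normal form: no
first redex: a beta-redex


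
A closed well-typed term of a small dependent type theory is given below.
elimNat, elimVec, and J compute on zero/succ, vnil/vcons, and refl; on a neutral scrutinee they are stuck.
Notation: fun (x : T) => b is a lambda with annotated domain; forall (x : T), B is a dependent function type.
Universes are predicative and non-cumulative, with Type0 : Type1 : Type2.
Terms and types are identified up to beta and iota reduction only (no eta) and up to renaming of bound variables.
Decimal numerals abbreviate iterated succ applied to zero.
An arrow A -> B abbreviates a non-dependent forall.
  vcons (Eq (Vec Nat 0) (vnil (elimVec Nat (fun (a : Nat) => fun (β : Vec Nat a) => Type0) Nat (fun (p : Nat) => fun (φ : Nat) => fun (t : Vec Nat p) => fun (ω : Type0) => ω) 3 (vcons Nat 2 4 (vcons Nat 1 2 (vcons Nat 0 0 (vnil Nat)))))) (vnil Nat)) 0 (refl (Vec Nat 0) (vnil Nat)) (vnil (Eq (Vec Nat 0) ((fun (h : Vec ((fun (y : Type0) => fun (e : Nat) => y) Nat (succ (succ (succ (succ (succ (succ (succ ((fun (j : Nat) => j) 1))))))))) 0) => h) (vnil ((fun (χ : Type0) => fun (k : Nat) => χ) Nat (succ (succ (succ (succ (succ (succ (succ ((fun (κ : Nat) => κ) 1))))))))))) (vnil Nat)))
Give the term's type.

the term's type:
  Vec (Eq (Vec Nat 0) (vnil Nat) (vnil Nat)) 1


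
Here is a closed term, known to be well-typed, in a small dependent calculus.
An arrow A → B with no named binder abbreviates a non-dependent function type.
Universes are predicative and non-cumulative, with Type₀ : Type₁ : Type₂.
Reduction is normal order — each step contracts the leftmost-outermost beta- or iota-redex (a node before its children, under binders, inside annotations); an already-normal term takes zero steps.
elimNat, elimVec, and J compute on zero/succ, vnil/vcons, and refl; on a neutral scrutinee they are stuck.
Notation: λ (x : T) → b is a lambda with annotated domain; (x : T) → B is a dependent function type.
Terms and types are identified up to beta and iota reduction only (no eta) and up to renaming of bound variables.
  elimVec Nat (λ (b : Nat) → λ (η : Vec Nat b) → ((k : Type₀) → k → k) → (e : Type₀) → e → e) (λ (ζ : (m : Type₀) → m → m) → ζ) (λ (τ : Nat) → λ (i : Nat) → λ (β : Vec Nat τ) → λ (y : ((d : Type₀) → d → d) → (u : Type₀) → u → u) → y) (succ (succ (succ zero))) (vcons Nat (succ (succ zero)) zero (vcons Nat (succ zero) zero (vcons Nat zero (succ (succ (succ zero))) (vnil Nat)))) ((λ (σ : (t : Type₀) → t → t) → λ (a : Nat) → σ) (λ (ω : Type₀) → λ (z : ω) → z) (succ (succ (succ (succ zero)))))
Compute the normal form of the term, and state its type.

reduced normal form:
  λ (b : Type₀) → λ (η : b) → η
the term's type:
  (b : Type₀) → b → b


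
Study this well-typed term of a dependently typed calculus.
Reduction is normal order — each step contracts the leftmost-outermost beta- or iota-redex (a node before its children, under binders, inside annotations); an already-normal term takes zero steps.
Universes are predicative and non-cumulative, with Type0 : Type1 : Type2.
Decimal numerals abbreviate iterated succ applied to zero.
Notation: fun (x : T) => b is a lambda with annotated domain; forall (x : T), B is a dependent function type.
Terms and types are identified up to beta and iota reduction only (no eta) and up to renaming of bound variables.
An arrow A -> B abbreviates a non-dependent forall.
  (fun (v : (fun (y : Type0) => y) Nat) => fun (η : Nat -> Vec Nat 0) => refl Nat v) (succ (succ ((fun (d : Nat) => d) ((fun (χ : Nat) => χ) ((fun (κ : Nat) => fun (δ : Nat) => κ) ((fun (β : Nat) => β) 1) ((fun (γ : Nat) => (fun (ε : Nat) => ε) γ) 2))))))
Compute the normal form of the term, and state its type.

reduced normal form:
  fun (v : Nat -> Vec Nat 0) => refl Nat 3
the term's type:
  (Nat -> Vec Nat 0) -> Eq Nat 3 3
observation: reduction starts at a beta-redex, and 6 normal-order steps reach the normal form.


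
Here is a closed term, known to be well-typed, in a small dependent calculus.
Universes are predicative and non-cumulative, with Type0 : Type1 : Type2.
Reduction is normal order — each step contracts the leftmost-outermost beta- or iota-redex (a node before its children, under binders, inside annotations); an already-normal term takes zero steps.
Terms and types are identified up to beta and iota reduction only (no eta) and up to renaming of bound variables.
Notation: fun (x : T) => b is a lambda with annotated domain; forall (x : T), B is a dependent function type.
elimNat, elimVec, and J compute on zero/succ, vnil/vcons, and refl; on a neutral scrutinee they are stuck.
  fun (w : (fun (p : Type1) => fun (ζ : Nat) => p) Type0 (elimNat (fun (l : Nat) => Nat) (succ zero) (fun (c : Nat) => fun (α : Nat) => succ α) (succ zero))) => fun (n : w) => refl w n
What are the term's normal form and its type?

normal form:
  fun (w : Type0) => fun (p : w) => refl w p
inferred type:
  forall (w : Type0), forall (p : w), Eq w p p
observation: the term reaches its normal form after 2 normal-order steps.


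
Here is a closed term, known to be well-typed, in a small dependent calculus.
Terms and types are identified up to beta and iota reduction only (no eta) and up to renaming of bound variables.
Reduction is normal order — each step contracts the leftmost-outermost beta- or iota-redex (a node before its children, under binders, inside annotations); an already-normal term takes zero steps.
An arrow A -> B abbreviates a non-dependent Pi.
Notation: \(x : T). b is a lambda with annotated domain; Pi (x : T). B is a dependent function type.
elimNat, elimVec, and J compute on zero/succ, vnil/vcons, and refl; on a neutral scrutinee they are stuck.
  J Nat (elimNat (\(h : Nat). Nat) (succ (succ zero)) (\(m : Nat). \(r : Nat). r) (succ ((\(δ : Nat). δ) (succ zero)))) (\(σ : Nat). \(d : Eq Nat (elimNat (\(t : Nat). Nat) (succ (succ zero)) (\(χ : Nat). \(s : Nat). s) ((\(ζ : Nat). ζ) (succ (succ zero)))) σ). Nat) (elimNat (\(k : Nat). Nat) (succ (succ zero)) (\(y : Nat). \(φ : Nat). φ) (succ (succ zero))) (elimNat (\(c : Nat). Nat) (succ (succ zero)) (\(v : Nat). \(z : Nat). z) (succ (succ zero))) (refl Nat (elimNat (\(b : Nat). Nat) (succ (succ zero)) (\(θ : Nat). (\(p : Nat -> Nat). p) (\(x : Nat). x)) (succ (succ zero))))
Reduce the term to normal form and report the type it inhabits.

reduced normal form:
  succ (succ zero)
inferred type:
  Nat


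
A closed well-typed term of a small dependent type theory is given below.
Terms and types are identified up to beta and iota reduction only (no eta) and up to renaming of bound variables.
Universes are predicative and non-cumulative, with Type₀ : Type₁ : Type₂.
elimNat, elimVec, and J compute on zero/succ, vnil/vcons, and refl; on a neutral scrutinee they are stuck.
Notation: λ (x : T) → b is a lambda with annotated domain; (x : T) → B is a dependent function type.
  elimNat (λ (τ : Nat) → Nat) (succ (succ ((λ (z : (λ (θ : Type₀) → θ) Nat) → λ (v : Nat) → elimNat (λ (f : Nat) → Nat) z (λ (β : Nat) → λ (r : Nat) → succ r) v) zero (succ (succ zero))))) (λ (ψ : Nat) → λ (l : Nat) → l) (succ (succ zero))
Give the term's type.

type:
  Nat


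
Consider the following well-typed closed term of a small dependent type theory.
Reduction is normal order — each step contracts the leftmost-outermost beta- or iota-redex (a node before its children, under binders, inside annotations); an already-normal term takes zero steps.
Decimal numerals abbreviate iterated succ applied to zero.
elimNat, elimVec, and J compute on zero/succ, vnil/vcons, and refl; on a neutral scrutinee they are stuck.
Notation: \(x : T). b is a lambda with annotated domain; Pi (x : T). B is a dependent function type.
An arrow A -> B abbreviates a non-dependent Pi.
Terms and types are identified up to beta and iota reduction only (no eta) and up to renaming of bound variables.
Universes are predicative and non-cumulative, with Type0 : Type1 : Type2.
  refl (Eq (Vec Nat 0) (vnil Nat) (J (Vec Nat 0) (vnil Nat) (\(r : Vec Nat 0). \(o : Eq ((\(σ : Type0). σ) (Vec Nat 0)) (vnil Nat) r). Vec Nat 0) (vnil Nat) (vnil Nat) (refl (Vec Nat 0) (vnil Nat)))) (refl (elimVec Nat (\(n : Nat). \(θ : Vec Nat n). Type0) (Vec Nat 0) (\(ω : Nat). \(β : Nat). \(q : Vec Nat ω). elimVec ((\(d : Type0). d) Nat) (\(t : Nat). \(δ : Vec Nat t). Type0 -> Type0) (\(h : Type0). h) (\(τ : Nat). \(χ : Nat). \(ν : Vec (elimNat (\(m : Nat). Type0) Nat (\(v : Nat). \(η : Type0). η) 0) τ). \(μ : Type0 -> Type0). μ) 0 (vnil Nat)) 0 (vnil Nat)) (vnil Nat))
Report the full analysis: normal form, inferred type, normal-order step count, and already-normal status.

reduced normal form:
  refl (Eq (Vec Nat 0) (vnil Nat) (vnil Nat)) (refl (Vec Nat 0) (vnil Nat))
inferred type:
  Eq (Eq (Vec Nat 0) (vnil Nat) (vnil Nat)) (refl (Vec Nat 0) (vnil Nat)) (refl (Vec Nat 0) (vnil Nat))
normal-order step count: 2
started in normal form: no
first contracted redex: a J iota-redex


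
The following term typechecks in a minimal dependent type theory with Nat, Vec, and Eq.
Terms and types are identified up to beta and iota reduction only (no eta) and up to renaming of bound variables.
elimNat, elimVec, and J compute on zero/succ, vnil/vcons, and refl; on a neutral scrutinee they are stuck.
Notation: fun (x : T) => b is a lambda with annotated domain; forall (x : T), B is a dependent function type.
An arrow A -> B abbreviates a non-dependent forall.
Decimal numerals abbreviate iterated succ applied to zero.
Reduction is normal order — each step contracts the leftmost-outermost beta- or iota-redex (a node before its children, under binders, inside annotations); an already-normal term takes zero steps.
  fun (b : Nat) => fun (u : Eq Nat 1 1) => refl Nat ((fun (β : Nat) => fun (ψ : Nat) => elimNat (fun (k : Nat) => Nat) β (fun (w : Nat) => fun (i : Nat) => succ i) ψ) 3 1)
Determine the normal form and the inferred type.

reduced normal form:
  fun (b : Nat) => fun (u : Eq Nat 1 1) => refl Nat 4
inferred type:
  Nat -> Eq Nat 1 1 -> Eq Nat 4 4
observation: contracting a beta-redex first, the term normalizes in 6 steps.


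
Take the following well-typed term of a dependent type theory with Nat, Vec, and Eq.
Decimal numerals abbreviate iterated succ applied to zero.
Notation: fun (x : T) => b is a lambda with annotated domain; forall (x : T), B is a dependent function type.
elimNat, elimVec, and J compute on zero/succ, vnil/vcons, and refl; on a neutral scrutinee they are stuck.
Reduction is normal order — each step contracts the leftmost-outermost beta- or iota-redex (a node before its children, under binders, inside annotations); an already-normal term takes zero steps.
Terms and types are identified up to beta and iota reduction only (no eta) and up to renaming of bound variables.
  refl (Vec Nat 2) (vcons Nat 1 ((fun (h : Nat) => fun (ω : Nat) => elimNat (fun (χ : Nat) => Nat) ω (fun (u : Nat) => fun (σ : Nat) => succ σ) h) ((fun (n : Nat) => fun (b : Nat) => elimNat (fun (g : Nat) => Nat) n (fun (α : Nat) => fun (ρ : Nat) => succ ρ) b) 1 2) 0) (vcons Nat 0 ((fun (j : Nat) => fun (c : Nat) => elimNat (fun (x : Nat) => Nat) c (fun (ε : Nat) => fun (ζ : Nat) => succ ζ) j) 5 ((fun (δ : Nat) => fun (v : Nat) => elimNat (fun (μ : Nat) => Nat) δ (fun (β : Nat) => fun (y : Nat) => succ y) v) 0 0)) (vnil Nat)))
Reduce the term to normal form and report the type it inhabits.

normal form:
  refl (Vec Nat 2) (vcons Nat 1 3 (vcons Nat 0 5 (vnil Nat)))
inferred type:
  Eq (Vec Nat 2) (vcons Nat 1 3 (vcons Nat 0 5 (vnil Nat))) (vcons Nat 1 3 (vcons Nat 0 5 (vnil Nat)))


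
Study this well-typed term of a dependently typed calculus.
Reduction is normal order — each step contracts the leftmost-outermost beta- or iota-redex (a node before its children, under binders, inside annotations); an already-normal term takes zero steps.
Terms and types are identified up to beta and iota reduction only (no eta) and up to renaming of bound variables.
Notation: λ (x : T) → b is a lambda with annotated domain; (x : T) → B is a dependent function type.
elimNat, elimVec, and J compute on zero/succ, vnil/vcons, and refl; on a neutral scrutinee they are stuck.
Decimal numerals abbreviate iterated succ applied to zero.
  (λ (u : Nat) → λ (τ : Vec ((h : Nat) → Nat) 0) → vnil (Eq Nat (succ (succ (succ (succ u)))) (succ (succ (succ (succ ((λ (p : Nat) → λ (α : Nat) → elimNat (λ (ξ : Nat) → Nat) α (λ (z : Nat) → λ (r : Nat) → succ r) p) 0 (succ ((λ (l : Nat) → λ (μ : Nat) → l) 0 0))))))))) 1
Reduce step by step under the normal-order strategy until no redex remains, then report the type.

reduction (normal order):
  (λ (u : Nat) → λ (τ : Vec ((h : Nat) → Nat) 0) → vnil (Eq Nat (succ (succ (succ (succ u)))) (succ (succ (succ (succ ((λ (p : Nat) → λ (α : Nat) → elimNat (λ (ξ : Nat) → Nat) α (λ (z : Nat) → λ (r : Nat) → succ r) p) 0 (succ ((λ (l : Nat) → λ (μ : Nat) → l) 0 0))))))))) 1
  ~> λ (u : Vec ((τ : Nat) → Nat) 0) → vnil (Eq Nat 5 (succ (succ (succ (succ ((λ (h : Nat) → λ (p : Nat) → elimNat (λ (α : Nat) → Nat) p (λ (ξ : Nat) → λ (z : Nat) → succ z) h) 0 (succ ((λ (r : Nat) → λ (l : Nat) → r) 0 0))))))))
  ~> λ (u : Vec ((τ : Nat) → Nat) 0) → vnil (Eq Nat 5 (succ (succ (succ (succ ((λ (h : Nat) → elimNat (λ (p : Nat) → Nat) h (λ (α : Nat) → λ (ξ : Nat) → succ ξ) 0) (succ ((λ (z : Nat) → λ (r : Nat) → z) 0 0))))))))
  ~> λ (u : Vec ((τ : Nat) → Nat) 0) → vnil (Eq Nat 5 (succ (succ (succ (succ (elimNat (λ (h : Nat) → Nat) (succ ((λ (p : Nat) → λ (α : Nat) → p) 0 0)) (λ (ξ : Nat) → λ (z : Nat) → succ z) 0))))))
  ~> λ (u : Vec ((τ : Nat) → Nat) 0) → vnil (Eq Nat 5 (succ (succ (succ (succ (succ ((λ (h : Nat) → λ (p : Nat) → h) 0 0)))))))
  ~> λ (u : Vec ((τ : Nat) → Nat) 0) → vnil (Eq Nat 5 (succ (succ (succ (succ (succ ((λ (h : Nat) → 0) 0)))))))
  ~> λ (u : Vec ((τ : Nat) → Nat) 0) → vnil (Eq Nat 5 5)
type:
  (u : Vec ((τ : Nat) → Nat) 0) → Vec (Eq Nat 5 5) 0


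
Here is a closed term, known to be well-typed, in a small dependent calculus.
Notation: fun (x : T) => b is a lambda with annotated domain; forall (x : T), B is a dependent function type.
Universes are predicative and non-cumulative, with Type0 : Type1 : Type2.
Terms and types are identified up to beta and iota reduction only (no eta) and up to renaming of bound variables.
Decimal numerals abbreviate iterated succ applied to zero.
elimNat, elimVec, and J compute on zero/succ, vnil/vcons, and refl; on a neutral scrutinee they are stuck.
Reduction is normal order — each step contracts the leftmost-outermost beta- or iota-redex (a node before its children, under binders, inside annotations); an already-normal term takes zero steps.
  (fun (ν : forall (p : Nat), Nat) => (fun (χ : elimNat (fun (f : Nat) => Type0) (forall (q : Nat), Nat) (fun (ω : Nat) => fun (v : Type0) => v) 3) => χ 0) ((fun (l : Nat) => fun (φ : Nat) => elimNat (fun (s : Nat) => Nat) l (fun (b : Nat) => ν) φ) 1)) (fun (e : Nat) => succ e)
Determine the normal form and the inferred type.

normal form:
  1
the term's type:
  Nat
observation: normalization takes exactly 5 steps under the normal-order strategy.


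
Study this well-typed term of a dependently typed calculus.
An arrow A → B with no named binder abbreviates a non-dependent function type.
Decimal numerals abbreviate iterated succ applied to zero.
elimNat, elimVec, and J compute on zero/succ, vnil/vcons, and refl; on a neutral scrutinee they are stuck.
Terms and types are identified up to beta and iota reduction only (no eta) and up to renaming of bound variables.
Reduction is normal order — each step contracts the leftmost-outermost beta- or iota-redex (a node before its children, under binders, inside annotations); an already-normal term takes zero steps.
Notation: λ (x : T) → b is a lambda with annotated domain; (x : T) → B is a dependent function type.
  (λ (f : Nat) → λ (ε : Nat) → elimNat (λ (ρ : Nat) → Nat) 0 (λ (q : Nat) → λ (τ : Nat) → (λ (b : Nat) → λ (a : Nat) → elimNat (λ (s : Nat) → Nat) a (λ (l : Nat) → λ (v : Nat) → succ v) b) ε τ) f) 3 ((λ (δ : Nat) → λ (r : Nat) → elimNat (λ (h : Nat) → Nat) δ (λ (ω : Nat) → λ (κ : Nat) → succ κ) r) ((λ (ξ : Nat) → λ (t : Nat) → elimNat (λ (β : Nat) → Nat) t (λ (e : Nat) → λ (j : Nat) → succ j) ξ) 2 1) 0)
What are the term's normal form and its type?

normal form:
  9
the term's type:
  Nat
observation: 84 normal-order steps normalize the term, beginning with a beta-redex.


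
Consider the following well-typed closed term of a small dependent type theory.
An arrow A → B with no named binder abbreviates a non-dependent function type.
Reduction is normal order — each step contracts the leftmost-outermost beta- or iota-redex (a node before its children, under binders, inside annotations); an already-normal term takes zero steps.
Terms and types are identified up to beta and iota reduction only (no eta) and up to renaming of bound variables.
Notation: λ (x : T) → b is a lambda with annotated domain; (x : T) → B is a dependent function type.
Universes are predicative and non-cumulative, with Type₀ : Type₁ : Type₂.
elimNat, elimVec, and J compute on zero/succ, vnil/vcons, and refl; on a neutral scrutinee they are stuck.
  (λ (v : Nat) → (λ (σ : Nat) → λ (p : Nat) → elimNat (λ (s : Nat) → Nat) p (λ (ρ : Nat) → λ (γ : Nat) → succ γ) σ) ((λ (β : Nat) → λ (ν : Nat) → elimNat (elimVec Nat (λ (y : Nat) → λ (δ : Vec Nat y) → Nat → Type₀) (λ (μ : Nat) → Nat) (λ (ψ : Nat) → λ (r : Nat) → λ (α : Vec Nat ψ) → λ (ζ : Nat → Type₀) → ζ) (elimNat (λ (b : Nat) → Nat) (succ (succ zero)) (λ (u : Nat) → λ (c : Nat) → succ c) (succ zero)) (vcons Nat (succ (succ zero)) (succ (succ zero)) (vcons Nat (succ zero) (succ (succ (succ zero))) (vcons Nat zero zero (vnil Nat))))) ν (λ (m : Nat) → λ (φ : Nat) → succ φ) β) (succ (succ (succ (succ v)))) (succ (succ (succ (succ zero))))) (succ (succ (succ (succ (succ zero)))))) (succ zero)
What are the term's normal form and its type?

normal form:
  succ (succ (succ (succ (succ (succ (succ (succ (succ (succ (succ (succ (succ (succ zero)))))))))))))
type:
  Nat


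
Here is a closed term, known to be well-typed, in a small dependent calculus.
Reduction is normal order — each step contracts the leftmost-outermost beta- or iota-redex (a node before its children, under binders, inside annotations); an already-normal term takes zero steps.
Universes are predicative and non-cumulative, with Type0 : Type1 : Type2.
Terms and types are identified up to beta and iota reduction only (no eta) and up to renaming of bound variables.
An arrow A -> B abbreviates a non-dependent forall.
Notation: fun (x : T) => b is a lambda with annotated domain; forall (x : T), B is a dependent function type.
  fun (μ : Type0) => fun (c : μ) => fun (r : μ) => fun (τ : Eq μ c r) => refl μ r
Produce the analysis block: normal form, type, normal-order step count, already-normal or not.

normal form:
  fun (μ : Type0) => fun (c : μ) => fun (r : μ) => fun (τ : Eq μ c r) => refl μ r
the term's type:
  forall (μ : Type0), forall (c : μ), forall (r : μ), Eq μ c r -> Eq μ r r
reduction steps (normal order): 0
term was already normal: yes


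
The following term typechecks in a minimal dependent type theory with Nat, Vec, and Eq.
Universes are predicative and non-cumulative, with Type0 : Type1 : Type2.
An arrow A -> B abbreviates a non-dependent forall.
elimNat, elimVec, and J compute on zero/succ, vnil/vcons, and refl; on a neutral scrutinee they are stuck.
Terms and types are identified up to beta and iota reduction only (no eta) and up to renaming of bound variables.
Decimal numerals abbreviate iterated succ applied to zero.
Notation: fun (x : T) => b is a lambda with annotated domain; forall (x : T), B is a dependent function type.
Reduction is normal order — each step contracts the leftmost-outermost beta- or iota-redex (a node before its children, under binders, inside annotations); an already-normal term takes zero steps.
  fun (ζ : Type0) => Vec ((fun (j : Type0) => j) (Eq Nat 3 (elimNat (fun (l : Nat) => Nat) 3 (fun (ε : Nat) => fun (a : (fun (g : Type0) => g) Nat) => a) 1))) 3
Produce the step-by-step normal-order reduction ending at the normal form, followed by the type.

normal-order reduction sequence:
  fun (ζ : Type0) => Vec ((fun (j : Type0) => j) (Eq Nat 3 (elimNat (fun (l : Nat) => Nat) 3 (fun (ε : Nat) => fun (a : (fun (g : Type0) => g) Nat) => a) 1))) 3
  ~> fun (ζ : Type0) => Vec (Eq Nat 3 (elimNat (fun (j : Nat) => Nat) 3 (fun (l : Nat) => fun (ε : (fun (a : Type0) => a) Nat) => ε) 1)) 3
  ~> fun (ζ : Type0) => Vec (Eq Nat 3 ((fun (j : Nat) => fun (l : (fun (ε : Type0) => ε) Nat) => l) 0 (elimNat (fun (a : Nat) => Nat) 3 (fun (g : Nat) => fun (p : (fun (χ : Type0) => χ) Nat) => p) 0))) 3
  ~> fun (ζ : Type0) => Vec (Eq Nat 3 ((fun (j : (fun (l : Type0) => l) Nat) => j) (elimNat (fun (ε : Nat) => Nat) 3 (fun (a : Nat) => fun (g : (fun (p : Type0) => p) Nat) => g) 0))) 3
  ~> fun (ζ : Type0) => Vec (Eq Nat 3 (elimNat (fun (j : Nat) => Nat) 3 (fun (l : Nat) => fun (ε : (fun (a : Type0) => a) Nat) => ε) 0)) 3
  ~> fun (ζ : Type0) => Vec (Eq Nat 3 3) 3
the term's type:
  Type0 -> Type0


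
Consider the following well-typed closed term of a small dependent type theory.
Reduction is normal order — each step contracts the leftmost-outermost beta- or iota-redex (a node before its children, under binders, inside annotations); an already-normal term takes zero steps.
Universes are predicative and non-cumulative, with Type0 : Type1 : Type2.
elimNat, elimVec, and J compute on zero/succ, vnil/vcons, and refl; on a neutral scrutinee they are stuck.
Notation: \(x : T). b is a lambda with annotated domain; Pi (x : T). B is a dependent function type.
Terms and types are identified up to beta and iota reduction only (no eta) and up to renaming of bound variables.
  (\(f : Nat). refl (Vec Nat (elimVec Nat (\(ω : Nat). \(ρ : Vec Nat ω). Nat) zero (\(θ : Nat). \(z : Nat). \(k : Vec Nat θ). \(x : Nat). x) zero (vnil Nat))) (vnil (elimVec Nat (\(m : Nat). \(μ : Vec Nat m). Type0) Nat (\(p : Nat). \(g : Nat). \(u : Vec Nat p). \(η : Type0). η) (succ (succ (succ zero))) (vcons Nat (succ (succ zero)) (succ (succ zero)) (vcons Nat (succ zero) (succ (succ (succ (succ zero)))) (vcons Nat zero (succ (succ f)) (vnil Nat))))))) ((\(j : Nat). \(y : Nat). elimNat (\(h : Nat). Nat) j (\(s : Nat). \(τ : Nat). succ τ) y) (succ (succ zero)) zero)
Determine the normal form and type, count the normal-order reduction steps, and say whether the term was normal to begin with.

reduced normal form:
  refl (Vec Nat zero) (vnil Nat)
inferred type:
  Eq (Vec Nat zero) (vnil Nat) (vnil Nat)
reduction steps (normal order): 18
term was already normal: no
first redex: a beta-redex


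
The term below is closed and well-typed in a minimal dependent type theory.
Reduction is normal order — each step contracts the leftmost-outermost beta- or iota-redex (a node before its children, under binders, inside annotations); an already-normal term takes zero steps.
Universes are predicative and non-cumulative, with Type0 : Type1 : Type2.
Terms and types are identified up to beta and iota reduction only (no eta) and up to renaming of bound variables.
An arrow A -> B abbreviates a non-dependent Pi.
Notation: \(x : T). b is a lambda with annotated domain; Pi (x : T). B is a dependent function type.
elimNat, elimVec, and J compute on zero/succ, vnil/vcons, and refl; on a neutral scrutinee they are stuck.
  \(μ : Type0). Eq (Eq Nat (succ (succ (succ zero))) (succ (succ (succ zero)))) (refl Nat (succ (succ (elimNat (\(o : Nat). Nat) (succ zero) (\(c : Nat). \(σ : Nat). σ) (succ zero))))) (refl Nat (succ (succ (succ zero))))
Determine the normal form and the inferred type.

resulting normal form:
  \(μ : Type0). Eq (Eq Nat (succ (succ (succ zero))) (succ (succ (succ zero)))) (refl Nat (succ (succ (succ zero)))) (refl Nat (succ (succ (succ zero))))
type:
  Type0 -> Type0


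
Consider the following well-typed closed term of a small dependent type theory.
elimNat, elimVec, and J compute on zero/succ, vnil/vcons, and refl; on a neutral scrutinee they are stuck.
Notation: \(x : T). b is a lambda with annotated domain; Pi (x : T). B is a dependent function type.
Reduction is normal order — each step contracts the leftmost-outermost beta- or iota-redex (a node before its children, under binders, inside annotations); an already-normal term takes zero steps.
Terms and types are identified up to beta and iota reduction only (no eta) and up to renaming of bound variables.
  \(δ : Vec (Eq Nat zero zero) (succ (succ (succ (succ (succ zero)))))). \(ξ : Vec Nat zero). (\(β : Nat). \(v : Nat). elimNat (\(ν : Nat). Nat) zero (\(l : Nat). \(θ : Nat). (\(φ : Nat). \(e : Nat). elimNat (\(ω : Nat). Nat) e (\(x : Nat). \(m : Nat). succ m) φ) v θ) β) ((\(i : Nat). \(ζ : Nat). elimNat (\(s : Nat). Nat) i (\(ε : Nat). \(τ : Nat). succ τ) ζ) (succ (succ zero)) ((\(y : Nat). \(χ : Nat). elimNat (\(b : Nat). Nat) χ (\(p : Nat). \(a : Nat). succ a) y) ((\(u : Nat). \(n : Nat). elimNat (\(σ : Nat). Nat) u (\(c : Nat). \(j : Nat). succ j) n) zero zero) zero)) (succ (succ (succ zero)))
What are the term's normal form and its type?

resulting normal form:
  \(δ : Vec (Eq Nat zero zero) (succ (succ (succ (succ (succ zero)))))). \(ξ : Vec Nat zero). succ (succ (succ (succ (succ (succ zero)))))
type:
  Pi (δ : Vec (Eq Nat zero zero) (succ (succ (succ (succ (succ zero)))))). Pi (ξ : Vec Nat zero). Nat


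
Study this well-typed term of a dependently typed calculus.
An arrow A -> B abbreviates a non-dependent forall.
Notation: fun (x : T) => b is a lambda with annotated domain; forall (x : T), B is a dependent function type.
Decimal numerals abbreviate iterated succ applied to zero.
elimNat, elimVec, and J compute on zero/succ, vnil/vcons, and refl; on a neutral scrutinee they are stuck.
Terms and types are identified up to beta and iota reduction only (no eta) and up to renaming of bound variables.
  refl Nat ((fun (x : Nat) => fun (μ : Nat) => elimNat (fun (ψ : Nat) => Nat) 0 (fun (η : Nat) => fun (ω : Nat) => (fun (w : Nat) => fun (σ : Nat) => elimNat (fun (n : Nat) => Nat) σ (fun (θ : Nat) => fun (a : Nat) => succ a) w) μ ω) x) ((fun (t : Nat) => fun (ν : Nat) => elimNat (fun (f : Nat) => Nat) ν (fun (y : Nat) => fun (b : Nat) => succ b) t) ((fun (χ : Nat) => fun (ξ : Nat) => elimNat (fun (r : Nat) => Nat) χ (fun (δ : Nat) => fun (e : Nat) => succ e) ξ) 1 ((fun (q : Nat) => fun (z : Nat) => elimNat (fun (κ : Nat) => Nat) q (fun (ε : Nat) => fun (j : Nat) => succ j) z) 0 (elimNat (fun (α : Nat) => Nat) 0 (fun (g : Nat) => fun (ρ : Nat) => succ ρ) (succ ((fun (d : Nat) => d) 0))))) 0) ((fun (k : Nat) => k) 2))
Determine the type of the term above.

inferred type:
  Eq Nat 4 4


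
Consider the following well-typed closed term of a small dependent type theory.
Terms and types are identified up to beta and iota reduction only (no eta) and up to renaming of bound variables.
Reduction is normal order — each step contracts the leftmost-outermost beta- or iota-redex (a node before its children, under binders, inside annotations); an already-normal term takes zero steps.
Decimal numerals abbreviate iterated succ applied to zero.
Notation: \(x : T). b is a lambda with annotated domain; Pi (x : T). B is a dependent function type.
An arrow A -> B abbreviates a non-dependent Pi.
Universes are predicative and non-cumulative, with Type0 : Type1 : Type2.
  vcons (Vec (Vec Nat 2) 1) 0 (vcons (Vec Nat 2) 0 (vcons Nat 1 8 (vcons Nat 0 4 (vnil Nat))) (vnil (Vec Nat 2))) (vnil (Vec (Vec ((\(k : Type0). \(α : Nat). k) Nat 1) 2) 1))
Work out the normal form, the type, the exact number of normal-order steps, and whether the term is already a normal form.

reduced normal form:
  vcons (Vec (Vec Nat 2) 1) 0 (vcons (Vec Nat 2) 0 (vcons Nat 1 8 (vcons Nat 0 4 (vnil Nat))) (vnil (Vec Nat 2))) (vnil (Vec (Vec Nat 2) 1))
inferred type:
  Vec (Vec (Vec Nat 2) 1) 1
normal-order step count: 2
term was already normal: no
first contracted redex: a beta-redex


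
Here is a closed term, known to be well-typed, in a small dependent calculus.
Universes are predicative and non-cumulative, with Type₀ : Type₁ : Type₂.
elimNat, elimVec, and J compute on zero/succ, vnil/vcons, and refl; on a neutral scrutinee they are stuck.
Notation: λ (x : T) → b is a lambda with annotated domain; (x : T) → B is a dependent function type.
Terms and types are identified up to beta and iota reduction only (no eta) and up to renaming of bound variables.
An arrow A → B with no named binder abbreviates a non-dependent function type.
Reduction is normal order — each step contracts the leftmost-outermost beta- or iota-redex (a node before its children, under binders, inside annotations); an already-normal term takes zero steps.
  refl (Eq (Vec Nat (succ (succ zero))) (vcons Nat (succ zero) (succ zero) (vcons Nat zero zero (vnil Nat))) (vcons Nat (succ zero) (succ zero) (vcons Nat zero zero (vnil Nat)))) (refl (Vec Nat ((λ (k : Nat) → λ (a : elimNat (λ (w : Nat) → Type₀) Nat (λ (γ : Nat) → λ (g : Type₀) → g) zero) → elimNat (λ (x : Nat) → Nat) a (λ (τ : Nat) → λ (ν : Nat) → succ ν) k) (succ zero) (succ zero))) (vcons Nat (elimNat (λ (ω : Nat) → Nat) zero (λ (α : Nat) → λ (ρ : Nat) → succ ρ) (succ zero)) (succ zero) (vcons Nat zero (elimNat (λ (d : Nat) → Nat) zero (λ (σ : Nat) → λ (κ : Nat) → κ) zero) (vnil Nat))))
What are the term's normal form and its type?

reduced normal form:
  refl (Eq (Vec Nat (succ (succ zero))) (vcons Nat (succ zero) (succ zero) (vcons Nat zero zero (vnil Nat))) (vcons Nat (succ zero) (succ zero) (vcons Nat zero zero (vnil Nat)))) (refl (Vec Nat (succ (succ zero))) (vcons Nat (succ zero) (succ zero) (vcons Nat zero zero (vnil Nat))))
the term's type:
  Eq (Eq (Vec Nat (succ (succ zero))) (vcons Nat (succ zero) (succ zero) (vcons Nat zero zero (vnil Nat))) (vcons Nat (succ zero) (succ zero) (vcons Nat zero zero (vnil Nat)))) (refl (Vec Nat (succ (succ zero))) (vcons Nat (succ zero) (succ zero) (vcons Nat zero zero (vnil Nat)))) (refl (Vec Nat (succ (succ zero))) (vcons Nat (succ zero) (succ zero) (vcons Nat zero zero (vnil Nat))))


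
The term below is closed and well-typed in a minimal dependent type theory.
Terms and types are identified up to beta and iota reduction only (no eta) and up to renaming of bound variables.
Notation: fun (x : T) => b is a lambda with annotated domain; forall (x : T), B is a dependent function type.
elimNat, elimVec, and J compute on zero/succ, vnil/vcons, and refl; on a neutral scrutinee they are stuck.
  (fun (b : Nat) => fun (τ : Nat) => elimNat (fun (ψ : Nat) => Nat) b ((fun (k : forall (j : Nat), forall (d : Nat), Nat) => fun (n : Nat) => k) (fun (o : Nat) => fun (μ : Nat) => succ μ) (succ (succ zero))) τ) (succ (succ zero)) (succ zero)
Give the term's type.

type:
  Nat


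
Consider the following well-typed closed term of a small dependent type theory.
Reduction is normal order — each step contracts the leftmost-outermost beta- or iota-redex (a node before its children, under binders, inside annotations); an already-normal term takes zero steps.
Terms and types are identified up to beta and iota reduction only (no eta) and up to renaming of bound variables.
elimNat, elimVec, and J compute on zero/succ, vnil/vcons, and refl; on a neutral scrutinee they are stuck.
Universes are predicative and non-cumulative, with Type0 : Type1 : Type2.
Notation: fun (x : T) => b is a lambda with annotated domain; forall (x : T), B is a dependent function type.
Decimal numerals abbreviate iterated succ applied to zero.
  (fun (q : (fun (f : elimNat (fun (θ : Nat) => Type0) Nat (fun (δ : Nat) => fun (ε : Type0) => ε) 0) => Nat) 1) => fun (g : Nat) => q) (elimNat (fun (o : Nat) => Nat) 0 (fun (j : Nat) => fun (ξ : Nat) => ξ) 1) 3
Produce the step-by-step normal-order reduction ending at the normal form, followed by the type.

normal-order reduction:
  (fun (q : (fun (f : elimNat (fun (θ : Nat) => Type0) Nat (fun (δ : Nat) => fun (ε : Type0) => ε) 0) => Nat) 1) => fun (g : Nat) => q) (elimNat (fun (o : Nat) => Nat) 0 (fun (j : Nat) => fun (ξ : Nat) => ξ) 1) 3
  ~> (fun (q : Nat) => elimNat (fun (f : Nat) => Nat) 0 (fun (θ : Nat) => fun (δ : Nat) => δ) 1) 3
  ~> elimNat (fun (q : Nat) => Nat) 0 (fun (f : Nat) => fun (θ : Nat) => θ) 1
  ~> (fun (q : Nat) => fun (f : Nat) => f) 0 (elimNat (fun (θ : Nat) => Nat) 0 (fun (δ : Nat) => fun (ε : Nat) => ε) 0)
  ~> (fun (q : Nat) => q) (elimNat (fun (f : Nat) => Nat) 0 (fun (θ : Nat) => fun (δ : Nat) => δ) 0)
  ~> elimNat (fun (q : Nat) => Nat) 0 (fun (f : Nat) => fun (θ : Nat) => θ) 0
  ~> 0
the term's type:
  Nat


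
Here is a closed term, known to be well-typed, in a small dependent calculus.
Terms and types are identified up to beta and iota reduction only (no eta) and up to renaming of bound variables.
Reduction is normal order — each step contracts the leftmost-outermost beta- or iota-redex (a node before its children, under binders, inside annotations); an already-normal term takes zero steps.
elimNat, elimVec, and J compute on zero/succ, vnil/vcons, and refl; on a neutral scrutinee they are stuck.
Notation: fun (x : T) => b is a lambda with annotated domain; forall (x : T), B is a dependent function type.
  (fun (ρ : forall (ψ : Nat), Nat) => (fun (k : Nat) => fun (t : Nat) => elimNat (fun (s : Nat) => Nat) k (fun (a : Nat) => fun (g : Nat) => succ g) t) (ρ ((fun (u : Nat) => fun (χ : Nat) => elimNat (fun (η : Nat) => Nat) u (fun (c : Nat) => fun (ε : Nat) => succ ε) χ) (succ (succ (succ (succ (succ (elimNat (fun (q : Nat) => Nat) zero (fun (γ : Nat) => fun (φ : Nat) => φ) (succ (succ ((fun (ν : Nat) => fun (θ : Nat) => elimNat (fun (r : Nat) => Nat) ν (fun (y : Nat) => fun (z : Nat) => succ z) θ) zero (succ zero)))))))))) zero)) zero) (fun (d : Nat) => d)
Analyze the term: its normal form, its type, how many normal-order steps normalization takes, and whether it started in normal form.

resulting normal form:
  succ (succ (succ (succ (succ zero))))
inferred type:
  Nat
normal-order step count: 24
already normal: no
first redex: a beta-redex


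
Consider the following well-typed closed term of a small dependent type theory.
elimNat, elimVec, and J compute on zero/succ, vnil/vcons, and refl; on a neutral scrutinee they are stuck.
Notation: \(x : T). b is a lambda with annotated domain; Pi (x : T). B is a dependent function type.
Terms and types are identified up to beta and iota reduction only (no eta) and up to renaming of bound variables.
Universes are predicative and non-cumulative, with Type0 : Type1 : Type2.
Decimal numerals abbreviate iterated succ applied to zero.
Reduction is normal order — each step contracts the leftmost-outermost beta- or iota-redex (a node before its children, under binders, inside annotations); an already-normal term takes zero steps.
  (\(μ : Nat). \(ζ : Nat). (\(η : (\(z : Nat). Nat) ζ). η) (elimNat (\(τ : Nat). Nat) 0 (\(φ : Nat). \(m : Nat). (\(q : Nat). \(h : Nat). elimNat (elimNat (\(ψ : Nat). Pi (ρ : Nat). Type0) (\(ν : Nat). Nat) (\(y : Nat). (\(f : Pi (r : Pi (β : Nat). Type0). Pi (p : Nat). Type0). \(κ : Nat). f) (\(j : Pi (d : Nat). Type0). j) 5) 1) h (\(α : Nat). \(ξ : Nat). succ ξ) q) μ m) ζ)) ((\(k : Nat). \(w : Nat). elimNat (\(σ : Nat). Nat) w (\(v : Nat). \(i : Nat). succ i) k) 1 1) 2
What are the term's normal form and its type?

resulting normal form:
  4
type:
  Nat
observation: 52 normal-order steps normalize the term, beginning with a beta-redex.


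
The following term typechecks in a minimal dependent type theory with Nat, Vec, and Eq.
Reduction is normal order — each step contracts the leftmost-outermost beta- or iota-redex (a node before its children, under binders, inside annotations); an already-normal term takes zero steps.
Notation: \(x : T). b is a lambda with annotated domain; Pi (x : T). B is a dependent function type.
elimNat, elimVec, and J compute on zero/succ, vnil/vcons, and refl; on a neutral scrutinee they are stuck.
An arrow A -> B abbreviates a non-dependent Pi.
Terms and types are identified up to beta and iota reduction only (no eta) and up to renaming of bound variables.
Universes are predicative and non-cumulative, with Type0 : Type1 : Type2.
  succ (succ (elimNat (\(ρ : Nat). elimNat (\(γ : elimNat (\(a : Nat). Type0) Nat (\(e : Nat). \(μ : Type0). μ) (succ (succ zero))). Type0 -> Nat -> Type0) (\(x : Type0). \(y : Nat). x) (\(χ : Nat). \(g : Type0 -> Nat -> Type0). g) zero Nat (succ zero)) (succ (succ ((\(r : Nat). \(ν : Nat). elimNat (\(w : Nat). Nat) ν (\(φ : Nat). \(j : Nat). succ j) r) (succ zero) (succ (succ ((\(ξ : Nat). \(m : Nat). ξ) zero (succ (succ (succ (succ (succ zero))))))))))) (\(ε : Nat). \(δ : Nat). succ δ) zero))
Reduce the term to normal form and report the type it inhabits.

resulting normal form:
  succ (succ (succ (succ (succ (succ (succ zero))))))
inferred type:
  Nat


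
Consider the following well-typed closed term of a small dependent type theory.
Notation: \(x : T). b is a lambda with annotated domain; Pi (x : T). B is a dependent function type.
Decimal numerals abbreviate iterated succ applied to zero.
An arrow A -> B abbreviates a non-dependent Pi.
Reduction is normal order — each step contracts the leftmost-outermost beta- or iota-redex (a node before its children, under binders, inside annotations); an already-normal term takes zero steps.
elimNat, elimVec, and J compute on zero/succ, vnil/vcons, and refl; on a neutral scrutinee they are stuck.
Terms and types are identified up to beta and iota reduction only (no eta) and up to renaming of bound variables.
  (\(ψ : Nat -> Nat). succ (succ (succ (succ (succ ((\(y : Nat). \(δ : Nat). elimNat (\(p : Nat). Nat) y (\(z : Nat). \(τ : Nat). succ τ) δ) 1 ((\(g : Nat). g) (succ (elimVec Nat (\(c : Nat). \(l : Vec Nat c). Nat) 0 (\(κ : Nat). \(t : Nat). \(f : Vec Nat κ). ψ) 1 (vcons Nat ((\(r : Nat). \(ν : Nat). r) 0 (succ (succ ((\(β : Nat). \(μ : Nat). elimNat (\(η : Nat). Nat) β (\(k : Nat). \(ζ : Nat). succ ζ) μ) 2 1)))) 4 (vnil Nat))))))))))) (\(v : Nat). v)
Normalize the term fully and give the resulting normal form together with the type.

normal form:
  7
the term's type:
  Nat


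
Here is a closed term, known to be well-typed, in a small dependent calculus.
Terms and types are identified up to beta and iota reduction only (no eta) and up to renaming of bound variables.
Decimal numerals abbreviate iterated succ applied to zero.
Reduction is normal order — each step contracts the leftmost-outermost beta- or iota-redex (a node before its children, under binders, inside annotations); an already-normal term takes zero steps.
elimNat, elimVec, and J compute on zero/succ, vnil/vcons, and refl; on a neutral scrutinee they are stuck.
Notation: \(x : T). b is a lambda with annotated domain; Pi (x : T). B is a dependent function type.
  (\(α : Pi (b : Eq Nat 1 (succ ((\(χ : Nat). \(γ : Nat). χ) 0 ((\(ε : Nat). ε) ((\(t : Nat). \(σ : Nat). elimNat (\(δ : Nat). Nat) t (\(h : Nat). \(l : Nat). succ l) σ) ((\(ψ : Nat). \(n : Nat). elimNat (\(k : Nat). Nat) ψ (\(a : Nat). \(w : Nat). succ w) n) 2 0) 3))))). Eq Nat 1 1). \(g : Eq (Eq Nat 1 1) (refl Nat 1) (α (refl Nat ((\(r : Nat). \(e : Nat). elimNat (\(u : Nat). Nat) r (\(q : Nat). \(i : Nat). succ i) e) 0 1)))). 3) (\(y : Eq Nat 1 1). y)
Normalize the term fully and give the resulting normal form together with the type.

reduced normal form:
  \(α : Eq (Eq Nat 1 1) (refl Nat 1) (refl Nat 1)). 3
the term's type:
  Pi (α : Eq (Eq Nat 1 1) (refl Nat 1) (refl Nat 1)). Nat
observation: the term reaches its normal form after 8 normal-order steps.
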